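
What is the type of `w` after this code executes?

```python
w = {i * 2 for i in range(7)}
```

A set comprehension {expr for x in iterable} produces a set

set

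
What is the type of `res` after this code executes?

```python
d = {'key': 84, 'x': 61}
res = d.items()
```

dict.items() returns a dict_items view

dict_items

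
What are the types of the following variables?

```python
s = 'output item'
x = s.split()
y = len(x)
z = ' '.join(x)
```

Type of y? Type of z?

len() returns int; str.join() returns str

int, str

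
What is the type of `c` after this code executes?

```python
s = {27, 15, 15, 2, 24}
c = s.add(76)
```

set.add() returns None (mutates in place)

NoneType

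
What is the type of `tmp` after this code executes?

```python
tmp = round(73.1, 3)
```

round() with ndigits arg returns float

float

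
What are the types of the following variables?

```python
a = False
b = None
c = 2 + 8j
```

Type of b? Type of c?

b is NoneType; c is complex

NoneType, complex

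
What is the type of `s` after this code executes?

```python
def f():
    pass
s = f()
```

A function with no return statement returns None

NoneType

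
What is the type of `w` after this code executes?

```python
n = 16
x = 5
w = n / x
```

int / int always returns float in Python 3 (16 / 5 = 3.2)

float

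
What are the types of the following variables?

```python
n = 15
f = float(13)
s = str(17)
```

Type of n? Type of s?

n is int; s is str

int, str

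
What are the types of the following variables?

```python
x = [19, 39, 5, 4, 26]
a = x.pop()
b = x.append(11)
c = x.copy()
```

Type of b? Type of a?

list.append() returns None; list.pop() returns the element (int)

NoneType, int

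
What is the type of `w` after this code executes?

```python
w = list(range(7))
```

list(range(...)) returns list

list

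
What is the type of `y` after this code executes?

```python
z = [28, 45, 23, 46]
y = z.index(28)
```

list.index() returns int

int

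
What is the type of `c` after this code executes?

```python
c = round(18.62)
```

round() with no ndigits arg returns int

int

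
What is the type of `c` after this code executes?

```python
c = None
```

None has type NoneType

NoneType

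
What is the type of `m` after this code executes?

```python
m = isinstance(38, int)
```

isinstance() returns bool

bool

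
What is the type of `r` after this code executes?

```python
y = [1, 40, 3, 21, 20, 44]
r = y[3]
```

Indexing a list of ints returns int (y[3] = 21)

int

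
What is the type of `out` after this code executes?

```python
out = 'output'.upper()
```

str.upper() returns str

str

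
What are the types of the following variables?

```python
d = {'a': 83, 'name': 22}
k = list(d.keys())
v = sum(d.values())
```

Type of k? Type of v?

list(...) returns list; sum of int values returns int

list, int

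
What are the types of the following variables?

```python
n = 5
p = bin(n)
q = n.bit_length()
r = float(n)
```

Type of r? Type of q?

float() returns float; int.bit_length() returns int

float, int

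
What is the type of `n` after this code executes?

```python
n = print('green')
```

print() returns None

NoneType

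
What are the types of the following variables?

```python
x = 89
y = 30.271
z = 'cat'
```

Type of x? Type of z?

x is int; z is str

int, str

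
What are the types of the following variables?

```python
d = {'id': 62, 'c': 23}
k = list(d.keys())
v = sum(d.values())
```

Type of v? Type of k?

sum of int values returns int; list(...) returns list

int, list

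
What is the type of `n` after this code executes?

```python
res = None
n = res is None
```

'is' comparison returns bool

bool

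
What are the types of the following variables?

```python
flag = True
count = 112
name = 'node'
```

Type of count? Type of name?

count is int; name is str

int, str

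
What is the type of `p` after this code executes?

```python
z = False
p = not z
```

'not' always returns bool

bool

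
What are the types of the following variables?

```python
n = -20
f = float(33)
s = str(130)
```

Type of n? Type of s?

n is int; s is str

int, str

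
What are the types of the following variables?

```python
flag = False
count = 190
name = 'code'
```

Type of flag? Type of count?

flag is bool; count is int

bool, int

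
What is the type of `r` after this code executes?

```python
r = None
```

None has type NoneType

NoneType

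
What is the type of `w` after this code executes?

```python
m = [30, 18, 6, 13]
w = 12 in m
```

'in' operator returns bool

bool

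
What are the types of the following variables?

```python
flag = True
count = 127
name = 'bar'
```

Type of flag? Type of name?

flag is bool; name is str

bool, str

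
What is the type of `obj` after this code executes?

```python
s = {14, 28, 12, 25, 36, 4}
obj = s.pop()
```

Popping from a set of ints returns int

int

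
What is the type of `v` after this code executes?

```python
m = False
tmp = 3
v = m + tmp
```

bool + int returns int (False is 0, so 0 + 3 = 3)

int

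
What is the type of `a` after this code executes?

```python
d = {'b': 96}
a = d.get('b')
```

dict.get() returns the value (int) when key is found

int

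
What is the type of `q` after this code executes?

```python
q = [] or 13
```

'or' returns first truthy value (13, which is int)

int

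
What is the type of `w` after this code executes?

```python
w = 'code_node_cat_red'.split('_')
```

str.split() returns list

list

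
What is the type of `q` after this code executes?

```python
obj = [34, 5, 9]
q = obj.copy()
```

list.copy() returns list

list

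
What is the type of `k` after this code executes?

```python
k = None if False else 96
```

Ternary: condition is False, else branch (96) taken → int

int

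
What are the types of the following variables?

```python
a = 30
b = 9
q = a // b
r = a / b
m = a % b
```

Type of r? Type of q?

int / int returns float; int // int returns int

float, int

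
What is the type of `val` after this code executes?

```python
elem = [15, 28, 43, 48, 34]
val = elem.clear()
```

list.clear() returns None

NoneType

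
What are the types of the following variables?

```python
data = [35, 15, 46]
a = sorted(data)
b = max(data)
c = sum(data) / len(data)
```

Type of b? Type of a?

max of ints returns int; sorted() returns list

int, list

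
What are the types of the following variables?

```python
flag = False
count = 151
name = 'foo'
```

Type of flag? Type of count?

flag is bool; count is int

bool, int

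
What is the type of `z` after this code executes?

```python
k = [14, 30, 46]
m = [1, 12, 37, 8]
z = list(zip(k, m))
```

list(zip(...)) returns a list of tuples

list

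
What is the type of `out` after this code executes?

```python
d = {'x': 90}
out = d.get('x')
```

dict.get() returns the value (int) when key is found

int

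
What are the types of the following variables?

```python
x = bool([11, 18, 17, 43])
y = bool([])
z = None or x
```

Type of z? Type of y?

None or <bool> returns the bool; bool() returns bool

bool, bool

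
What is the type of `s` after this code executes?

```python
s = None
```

None has type NoneType

NoneType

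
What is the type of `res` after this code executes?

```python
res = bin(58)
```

bin() returns str representation

str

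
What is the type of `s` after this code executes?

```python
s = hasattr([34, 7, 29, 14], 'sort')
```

hasattr() returns bool

bool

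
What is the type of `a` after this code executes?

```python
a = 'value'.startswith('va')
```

str.startswith() returns bool

bool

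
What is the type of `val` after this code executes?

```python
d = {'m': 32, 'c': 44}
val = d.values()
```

.values() returns a dict_values view object

dict_values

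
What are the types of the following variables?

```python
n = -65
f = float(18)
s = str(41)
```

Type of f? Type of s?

f is float; s is str

float, str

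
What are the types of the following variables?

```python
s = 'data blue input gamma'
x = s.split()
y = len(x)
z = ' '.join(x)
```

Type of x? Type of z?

str.split() returns list; str.join() returns str

list, str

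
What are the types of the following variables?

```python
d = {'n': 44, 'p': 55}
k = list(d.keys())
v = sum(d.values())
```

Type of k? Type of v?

list(...) returns list; sum of int values returns int

list, int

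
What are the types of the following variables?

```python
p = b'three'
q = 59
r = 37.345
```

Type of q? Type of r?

q is int; r is float

int, float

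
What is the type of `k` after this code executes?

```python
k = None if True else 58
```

Ternary: condition is True, if branch (None) taken → NoneType

NoneType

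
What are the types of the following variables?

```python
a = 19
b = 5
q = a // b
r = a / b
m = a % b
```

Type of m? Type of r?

int % int returns int; int / int returns float

int, float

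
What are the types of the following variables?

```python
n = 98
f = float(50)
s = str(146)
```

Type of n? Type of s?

n is int; s is str

int, str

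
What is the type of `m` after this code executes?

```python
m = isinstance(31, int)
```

isinstance() returns bool

bool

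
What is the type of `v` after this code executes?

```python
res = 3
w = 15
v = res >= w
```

Comparison operators return bool

bool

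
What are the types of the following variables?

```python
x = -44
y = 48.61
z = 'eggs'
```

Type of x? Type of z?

x is int; z is str

int, str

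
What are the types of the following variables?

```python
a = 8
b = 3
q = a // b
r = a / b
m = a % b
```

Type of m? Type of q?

int % int returns int; int // int returns int

int, int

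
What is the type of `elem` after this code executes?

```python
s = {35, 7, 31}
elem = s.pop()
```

Popping from a set of ints returns int

int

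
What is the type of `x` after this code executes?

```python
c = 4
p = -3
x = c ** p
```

int ** negative int returns float

float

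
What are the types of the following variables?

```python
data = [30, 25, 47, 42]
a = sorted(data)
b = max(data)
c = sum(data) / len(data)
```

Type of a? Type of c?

sorted() returns list; int / int returns float

list, float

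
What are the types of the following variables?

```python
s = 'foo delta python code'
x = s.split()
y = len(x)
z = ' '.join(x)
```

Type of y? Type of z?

len() returns int; str.join() returns str

int, str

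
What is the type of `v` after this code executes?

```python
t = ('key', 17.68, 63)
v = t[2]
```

Index 2 of tuple is 63 which is int

int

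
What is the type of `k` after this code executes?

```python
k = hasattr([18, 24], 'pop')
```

hasattr() returns bool

bool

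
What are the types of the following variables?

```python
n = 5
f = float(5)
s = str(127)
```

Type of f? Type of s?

f is float; s is str

float, str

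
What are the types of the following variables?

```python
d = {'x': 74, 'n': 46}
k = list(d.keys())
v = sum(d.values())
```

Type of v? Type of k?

sum of int values returns int; list(...) returns list

int, list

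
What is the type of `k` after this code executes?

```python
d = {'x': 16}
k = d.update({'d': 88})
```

dict.update() returns None

NoneType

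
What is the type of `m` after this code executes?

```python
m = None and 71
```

'and' returns first falsy value (None)

NoneType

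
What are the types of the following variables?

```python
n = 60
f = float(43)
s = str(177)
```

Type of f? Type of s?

f is float; s is str

float, str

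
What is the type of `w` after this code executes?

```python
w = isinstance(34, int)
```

isinstance() returns bool

bool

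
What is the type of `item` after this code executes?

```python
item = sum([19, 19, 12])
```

sum() of ints returns int

int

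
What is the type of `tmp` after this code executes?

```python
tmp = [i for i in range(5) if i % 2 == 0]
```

A list comprehension [...] produces a list

list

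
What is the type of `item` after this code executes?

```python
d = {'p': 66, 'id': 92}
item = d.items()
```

dict.items() returns a dict_items view

dict_items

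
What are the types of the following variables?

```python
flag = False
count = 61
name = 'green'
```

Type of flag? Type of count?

flag is bool; count is int

bool, int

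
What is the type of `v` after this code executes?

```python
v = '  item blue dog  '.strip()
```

str.strip() returns str

str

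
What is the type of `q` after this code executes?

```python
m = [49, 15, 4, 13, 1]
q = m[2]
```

Indexing a list of ints returns int (m[2] = 4)

int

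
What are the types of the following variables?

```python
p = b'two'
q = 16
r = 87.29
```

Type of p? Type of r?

p is bytes; r is float

bytes, float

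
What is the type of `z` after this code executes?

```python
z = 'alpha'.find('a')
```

str.find() returns int (index, or -1)

int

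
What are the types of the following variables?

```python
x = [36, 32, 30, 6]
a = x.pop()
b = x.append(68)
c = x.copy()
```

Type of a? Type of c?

list.pop() returns the element (int); list.copy() returns list

int, list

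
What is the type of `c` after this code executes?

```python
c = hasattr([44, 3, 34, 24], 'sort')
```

hasattr() returns bool

bool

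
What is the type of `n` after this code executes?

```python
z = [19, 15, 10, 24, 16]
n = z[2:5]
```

Slicing a list always returns a list

list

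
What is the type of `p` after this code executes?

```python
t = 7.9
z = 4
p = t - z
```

float - int returns float (7.9 - 4 = 3.9)

float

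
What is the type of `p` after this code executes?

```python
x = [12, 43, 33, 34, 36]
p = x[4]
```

Indexing a list of ints returns int (x[4] = 36)

int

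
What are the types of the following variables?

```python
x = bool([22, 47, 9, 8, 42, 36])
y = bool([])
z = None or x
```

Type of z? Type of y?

None or <bool> returns the bool; bool() returns bool

bool, bool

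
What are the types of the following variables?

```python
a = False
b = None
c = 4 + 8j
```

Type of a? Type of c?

a is bool; c is complex

bool, complex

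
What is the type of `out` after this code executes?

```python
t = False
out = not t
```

'not' always returns bool

bool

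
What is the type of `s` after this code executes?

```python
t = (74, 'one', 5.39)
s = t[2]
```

Index 2 of tuple is 5.39 which is float

float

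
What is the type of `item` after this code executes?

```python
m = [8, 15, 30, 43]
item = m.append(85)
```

list.append() returns None (mutates in place)

NoneType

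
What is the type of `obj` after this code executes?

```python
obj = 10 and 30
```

'and' returns the last value when all truthy (30, which is int)

int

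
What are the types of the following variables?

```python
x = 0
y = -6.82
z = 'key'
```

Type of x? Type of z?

x is int; z is str

int, str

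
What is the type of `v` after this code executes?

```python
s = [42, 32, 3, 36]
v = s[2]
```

Indexing a list of ints returns int (s[2] = 3)

int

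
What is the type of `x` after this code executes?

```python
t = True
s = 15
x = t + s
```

bool + int returns int (True is 1, so 1 + 15 = 16)

int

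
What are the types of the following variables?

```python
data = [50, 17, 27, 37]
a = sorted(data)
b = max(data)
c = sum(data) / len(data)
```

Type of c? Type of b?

int / int returns float; max of ints returns int

float, int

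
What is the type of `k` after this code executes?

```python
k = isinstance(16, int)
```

isinstance() returns bool

bool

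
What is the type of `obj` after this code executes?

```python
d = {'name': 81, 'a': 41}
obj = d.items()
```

dict.items() returns a dict_items view

dict_items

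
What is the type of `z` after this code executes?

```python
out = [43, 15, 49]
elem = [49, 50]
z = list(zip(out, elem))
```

list(zip(...)) returns a list of tuples

list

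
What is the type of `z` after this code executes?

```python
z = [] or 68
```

'or' returns first truthy value (68, which is int)

int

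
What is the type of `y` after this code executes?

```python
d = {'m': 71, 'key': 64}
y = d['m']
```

Accessing dict[str, int] with key 'm' returns int value 71

int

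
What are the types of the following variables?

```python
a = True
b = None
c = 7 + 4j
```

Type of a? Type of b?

a is bool; b is NoneType

bool, NoneType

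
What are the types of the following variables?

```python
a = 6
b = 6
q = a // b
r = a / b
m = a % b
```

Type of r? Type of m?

int / int returns float; int % int returns int

float, int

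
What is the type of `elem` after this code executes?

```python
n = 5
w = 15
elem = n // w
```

int // int returns int (5 // 15 = 0)

int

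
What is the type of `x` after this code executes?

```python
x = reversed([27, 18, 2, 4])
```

reversed() on a list returns a list_reverseiterator

list_reverseiterator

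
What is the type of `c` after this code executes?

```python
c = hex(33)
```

hex() returns str representation

str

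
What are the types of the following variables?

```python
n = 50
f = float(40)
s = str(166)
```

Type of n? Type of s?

n is int; s is str

int, str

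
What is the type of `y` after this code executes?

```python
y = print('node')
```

print() returns None

NoneType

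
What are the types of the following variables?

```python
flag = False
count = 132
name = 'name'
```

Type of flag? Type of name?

flag is bool; name is str

bool, str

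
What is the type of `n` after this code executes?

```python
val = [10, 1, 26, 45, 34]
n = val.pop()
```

list.pop() returns the popped element (int here)

int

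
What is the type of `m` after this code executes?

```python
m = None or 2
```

'or' with None returns the other value (2, int)

int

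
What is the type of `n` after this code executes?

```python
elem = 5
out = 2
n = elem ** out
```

int ** positive int returns int (5 ** 2 = 25)

int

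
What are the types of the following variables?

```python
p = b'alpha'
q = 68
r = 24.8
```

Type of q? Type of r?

q is int; r is float

int, float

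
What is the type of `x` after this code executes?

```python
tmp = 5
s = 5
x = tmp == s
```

Equality comparison returns bool

bool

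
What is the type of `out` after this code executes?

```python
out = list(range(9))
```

list(range(...)) returns list

list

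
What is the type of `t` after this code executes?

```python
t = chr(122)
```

chr() returns str (single character)

str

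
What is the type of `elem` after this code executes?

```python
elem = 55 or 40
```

'or' returns the first truthy value (55, which is int)

int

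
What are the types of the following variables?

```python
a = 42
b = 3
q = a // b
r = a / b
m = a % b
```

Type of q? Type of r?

int // int returns int; int / int returns float

int, float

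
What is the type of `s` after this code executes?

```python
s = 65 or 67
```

'or' returns the first truthy value (65, which is int)

int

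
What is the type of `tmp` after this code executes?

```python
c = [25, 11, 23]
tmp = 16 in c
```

'in' operator returns bool

bool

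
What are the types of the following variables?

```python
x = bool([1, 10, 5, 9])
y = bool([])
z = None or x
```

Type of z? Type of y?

None or <bool> returns the bool; bool() returns bool

bool, bool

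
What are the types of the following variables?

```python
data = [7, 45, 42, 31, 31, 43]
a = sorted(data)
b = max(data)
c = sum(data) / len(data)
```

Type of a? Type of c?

sorted() returns list; int / int returns float

list, float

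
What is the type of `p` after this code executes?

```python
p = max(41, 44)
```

max() of ints returns int

int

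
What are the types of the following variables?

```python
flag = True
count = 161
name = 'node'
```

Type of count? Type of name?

count is int; name is str

int, str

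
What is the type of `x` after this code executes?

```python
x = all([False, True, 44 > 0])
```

all() returns bool

bool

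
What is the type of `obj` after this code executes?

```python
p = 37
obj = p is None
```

'is' comparison returns bool

bool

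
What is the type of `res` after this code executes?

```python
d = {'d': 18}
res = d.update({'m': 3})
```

dict.update() returns None

NoneType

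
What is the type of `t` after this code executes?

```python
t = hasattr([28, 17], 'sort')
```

hasattr() returns bool

bool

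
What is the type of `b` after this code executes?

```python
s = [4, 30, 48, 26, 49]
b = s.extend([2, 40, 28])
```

list.extend() returns None

NoneType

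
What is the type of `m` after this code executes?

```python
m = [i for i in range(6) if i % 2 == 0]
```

A list comprehension [...] produces a list

list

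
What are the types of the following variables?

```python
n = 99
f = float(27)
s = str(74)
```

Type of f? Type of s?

f is float; s is str

float, str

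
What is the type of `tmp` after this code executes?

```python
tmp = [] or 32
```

'or' returns first truthy value (32, which is int)

int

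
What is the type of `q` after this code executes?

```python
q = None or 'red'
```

'or' with None returns the other value ('red', str)

str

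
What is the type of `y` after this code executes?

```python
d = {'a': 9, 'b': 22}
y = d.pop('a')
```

dict.pop() returns the value (int)

int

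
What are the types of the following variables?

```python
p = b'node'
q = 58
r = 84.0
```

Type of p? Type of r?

p is bytes; r is float

bytes, float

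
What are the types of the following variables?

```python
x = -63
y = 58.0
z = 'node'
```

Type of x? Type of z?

x is int; z is str

int, str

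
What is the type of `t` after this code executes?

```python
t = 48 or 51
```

'or' returns the first truthy value (48, which is int)

int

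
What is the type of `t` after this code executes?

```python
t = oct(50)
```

oct() returns str representation

str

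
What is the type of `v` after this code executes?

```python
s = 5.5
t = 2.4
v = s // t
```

float // float returns float (floor division preserves float type)

float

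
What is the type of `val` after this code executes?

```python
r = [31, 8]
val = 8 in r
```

'in' operator returns bool

bool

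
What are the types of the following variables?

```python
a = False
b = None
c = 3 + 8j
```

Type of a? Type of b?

a is bool; b is NoneType

bool, NoneType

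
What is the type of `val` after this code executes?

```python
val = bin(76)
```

bin() returns str representation

str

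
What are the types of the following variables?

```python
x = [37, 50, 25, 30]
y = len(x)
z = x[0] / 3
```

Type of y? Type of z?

len() returns int; int / int returns float

int, float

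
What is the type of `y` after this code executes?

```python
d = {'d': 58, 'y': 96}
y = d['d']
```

Accessing dict[str, int] with key 'd' returns int value 58

int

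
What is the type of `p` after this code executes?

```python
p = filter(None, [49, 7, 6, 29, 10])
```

filter() returns a filter iterator object

filter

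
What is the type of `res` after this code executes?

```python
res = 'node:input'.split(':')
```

str.split() returns list

list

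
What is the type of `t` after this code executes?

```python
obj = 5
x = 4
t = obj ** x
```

int ** positive int returns int (5 ** 4 = 625)

int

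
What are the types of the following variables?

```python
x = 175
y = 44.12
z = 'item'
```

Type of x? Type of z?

x is int; z is str

int, str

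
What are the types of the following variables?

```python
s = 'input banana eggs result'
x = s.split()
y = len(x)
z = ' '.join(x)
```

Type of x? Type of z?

str.split() returns list; str.join() returns str

list, str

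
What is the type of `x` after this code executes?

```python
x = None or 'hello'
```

'or' with None returns the other value ('hello', str)

str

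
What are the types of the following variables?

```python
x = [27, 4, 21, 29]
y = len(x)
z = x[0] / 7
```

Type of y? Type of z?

len() returns int; int / int returns float

int, float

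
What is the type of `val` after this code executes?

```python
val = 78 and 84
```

'and' returns the last value when all truthy (84, which is int)

int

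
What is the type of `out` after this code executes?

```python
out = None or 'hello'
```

'or' with None returns the other value ('hello', str)

str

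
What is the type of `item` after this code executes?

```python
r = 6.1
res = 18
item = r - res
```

float - int returns float (6.1 - 18 = -11.9)

float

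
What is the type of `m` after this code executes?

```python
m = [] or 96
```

'or' returns first truthy value (96, which is int)

int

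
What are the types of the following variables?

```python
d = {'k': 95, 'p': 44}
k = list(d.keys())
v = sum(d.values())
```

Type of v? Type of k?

sum of int values returns int; list(...) returns list

int, list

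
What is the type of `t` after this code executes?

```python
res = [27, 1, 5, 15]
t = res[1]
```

Indexing a list of ints returns int (res[1] = 1)

int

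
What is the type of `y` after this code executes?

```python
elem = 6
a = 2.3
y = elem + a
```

int + float returns float (6 + 2.3 = 8.3)

float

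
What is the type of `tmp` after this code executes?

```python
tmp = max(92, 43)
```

max() of ints returns int

int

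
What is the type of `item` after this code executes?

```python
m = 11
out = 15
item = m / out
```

int / int always returns float in Python 3 (11 / 15 = 0.733333)

float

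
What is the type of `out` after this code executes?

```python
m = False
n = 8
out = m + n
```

bool + int returns int (False is 0, so 0 + 8 = 8)

int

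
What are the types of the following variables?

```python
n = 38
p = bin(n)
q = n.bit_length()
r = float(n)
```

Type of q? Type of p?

int.bit_length() returns int; bin() returns str

int, str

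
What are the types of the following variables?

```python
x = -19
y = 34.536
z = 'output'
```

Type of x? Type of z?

x is int; z is str

int, str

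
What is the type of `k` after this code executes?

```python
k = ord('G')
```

ord() returns int (Unicode code point)

int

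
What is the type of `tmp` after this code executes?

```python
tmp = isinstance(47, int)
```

isinstance() returns bool

bool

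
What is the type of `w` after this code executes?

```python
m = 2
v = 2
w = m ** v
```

int ** positive int returns int (2 ** 2 = 4)

int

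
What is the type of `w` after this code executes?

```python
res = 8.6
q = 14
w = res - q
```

float - int returns float (8.6 - 14 = -5.4)

float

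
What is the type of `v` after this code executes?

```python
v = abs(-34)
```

abs() of int returns int

int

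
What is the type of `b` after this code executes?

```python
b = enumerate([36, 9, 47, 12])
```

enumerate() returns an enumerate iterator object

enumerate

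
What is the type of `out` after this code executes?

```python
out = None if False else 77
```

Ternary: condition is False, else branch (77) taken → int

int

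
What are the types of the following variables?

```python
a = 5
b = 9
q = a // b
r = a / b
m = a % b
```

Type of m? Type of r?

int % int returns int; int / int returns float

int, float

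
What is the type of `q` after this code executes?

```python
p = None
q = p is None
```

'is' comparison returns bool

bool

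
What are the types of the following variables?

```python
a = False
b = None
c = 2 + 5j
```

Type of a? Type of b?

a is bool; b is NoneType

bool, NoneType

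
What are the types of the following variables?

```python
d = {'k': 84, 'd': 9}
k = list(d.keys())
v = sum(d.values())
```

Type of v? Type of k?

sum of int values returns int; list(...) returns list

int, list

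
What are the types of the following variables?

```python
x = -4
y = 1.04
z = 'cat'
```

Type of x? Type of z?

x is int; z is str

int, str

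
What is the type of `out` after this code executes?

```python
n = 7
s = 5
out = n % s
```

int % int returns int (7 % 5 = 2)

int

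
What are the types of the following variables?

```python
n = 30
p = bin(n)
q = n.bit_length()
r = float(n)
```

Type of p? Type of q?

bin() returns str; int.bit_length() returns int

str, int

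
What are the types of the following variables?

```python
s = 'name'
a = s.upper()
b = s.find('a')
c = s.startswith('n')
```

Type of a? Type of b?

str.upper() returns str; str.find() returns int

str, int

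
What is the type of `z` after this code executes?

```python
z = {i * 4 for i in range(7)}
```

A set comprehension {expr for x in iterable} produces a set

set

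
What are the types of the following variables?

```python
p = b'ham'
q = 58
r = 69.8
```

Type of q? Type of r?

q is int; r is float

int, float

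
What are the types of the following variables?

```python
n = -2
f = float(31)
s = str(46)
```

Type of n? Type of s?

n is int; s is str

int, str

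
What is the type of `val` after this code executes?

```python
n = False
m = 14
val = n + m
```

bool + int returns int (False is 0, so 0 + 14 = 14)

int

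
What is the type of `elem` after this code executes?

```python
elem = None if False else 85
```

Ternary: condition is False, else branch (85) taken → int

int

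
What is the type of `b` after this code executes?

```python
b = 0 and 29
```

'and' returns the first falsy value (0, which is int)

int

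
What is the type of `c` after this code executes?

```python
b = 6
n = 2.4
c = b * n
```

int * float returns float (6 * 2.4 = 14.4)

float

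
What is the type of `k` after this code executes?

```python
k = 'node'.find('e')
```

str.find() returns int (index, or -1)

int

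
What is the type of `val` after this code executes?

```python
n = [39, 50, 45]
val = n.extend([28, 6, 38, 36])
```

list.extend() returns None

NoneType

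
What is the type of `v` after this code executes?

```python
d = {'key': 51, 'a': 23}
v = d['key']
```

Accessing dict[str, int] with key 'key' returns int value 51

int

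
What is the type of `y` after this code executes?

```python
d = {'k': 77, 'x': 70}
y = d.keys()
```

.keys() returns a dict_keys view object

dict_keys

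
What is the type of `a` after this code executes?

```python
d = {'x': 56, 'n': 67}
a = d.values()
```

.values() returns a dict_values view object

dict_values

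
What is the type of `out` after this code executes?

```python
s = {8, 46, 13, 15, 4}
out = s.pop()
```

Popping from a set of ints returns int

int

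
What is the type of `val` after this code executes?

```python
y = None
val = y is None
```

'is' comparison returns bool

bool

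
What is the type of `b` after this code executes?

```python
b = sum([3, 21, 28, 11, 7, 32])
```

sum() of ints returns int

int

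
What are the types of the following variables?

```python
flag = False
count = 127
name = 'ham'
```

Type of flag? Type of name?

flag is bool; name is str

bool, str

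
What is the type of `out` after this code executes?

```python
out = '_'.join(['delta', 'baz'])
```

str.join() returns str

str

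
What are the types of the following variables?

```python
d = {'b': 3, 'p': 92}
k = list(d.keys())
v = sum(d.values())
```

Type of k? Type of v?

list(...) returns list; sum of int values returns int

list, int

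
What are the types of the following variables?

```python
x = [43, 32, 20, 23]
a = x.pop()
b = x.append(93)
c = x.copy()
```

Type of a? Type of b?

list.pop() returns the element (int); list.append() returns None

int, NoneType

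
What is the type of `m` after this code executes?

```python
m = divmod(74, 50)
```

divmod() returns a tuple (quotient, remainder)

tuple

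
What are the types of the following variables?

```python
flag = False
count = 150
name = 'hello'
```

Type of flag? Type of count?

flag is bool; count is int

bool, int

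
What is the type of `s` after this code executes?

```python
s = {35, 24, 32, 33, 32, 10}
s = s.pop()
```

Popping from a set of ints returns int

int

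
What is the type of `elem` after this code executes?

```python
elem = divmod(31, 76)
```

divmod() returns a tuple (quotient, remainder)

tuple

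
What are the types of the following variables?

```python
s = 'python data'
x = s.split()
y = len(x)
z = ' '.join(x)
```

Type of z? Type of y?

str.join() returns str; len() returns int

str, int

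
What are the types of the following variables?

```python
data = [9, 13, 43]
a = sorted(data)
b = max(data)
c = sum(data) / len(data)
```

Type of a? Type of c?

sorted() returns list; int / int returns float

list, float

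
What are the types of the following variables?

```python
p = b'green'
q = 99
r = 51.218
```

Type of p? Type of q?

p is bytes; q is int

bytes, int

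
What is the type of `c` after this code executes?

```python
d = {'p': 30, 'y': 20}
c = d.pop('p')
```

dict.pop() returns the value (int)

int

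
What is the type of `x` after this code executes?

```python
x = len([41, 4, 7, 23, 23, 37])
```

len() always returns int

int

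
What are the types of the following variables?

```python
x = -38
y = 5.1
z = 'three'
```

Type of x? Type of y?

x is int; y is float

int, float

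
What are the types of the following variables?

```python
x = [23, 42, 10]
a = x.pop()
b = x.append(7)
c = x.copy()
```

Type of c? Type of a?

list.copy() returns list; list.pop() returns the element (int)

list, int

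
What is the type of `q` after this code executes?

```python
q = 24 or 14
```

'or' returns the first truthy value (24, which is int)

int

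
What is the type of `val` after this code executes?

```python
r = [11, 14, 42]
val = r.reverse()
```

list.reverse() returns None

NoneType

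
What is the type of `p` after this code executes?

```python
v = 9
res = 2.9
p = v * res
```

int * float returns float (9 * 2.9 = 26.1)

float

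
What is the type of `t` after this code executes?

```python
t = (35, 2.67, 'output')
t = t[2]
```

Index 2 of tuple is 'output' which is str

str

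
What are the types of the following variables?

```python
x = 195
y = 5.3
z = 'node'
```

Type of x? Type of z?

x is int; z is str

int, str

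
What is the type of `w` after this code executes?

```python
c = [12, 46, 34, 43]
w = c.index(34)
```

list.index() returns int

int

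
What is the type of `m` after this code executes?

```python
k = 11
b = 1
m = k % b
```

int % int returns int (11 % 1 = 0)

int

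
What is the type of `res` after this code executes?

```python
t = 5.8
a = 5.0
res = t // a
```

float // float returns float (floor division preserves float type)

float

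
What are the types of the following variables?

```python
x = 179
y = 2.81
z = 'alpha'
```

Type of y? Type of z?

y is float; z is str

float, str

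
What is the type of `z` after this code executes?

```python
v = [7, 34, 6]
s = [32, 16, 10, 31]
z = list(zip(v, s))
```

list(zip(...)) returns a list of tuples

list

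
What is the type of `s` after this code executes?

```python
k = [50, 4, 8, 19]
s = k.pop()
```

list.pop() returns the popped element (int here)

int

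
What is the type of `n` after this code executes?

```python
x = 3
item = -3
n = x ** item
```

int ** negative int returns float

float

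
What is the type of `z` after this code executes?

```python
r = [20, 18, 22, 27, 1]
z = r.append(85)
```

list.append() returns None (mutates in place)

NoneType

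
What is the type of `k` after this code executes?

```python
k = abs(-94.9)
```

abs() of float returns float

float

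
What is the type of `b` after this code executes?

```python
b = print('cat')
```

print() returns None

NoneType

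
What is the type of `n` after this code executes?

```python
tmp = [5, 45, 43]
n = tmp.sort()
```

list.sort() returns None (sorts in place)

NoneType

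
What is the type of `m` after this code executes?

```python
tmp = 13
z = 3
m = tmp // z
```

int // int returns int (13 // 3 = 4)

int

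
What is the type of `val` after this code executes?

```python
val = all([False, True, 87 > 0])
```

all() returns bool

bool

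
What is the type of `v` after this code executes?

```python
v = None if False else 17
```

Ternary: condition is False, else branch (17) taken → int

int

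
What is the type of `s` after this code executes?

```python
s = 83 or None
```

'or' returns first truthy value (83, int)

int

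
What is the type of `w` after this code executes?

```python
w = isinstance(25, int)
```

isinstance() returns bool

bool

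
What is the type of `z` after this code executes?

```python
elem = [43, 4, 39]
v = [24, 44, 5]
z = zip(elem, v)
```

zip() returns a zip iterator object

zip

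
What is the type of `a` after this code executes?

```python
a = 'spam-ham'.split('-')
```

str.split() returns list

list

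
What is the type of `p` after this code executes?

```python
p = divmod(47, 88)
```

divmod() returns a tuple (quotient, remainder)

tuple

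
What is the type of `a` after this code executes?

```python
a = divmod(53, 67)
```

divmod() returns a tuple (quotient, remainder)

tuple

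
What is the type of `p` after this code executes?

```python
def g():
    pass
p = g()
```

A function with no return statement returns None

NoneType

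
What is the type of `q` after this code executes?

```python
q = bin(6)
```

bin() returns str representation

str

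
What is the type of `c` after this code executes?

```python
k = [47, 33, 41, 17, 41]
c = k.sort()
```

list.sort() returns None (sorts in place)

NoneType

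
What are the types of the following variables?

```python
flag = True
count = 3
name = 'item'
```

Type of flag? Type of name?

flag is bool; name is str

bool, str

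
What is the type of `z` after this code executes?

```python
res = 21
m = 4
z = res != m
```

Comparison operators return bool

bool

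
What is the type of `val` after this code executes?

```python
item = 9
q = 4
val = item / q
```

int / int always returns float in Python 3 (9 / 4 = 2.25)

float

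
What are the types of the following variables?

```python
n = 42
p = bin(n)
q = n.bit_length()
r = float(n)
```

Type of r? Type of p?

float() returns float; bin() returns str

float, str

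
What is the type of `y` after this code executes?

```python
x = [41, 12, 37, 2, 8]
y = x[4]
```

Indexing a list of ints returns int (x[4] = 8)

int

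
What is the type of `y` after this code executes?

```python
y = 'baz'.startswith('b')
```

str.startswith() returns bool

bool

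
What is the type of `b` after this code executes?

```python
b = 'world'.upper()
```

str.upper() returns str

str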